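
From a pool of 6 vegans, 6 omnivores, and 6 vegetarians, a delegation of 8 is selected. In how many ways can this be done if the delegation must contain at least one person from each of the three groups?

With no constraint there are C(18,8) = 43758 possible selections.
Selections missing a whole group: no vegans → C(12,8) = 495; no omnivores → C(12,8) = 495; no vegetarians → C(12,8) = 495.
Add back selections omitting two groups (i.e. drawn from a single group): C(6,8) + C(6,8) + C(6,8) = 0.
By inclusion–exclusion: 43758 − 1485 + 0 = 42273.

42273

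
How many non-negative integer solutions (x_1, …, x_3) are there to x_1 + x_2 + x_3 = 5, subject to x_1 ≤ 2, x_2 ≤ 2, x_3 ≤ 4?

8

Without the upper bounds there are C(7,2) = 21 ways to split 5 among 3 variables.
Subtract solutions that violate a single cap (substitute x_i' = x_i − (cap_i+1)): x_1 ≥ 3 gives C(4,2) = 6; x_2 ≥ 3 gives C(4,2) = 6; x_3 ≥ 5 gives C(2,2) = 1. Together 13.
No two caps can be exceeded simultaneously, so the pair terms are all 0.
By inclusion–exclusion the count is 21 − 13 + 0 = 8.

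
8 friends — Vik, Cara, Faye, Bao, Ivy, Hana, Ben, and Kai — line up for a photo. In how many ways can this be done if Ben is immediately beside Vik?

10080

Glue Ben and Vik into one block (2 internal orders), leaving 7 units to arrange in a row.
That gives 2 × 7! = 2 × 5040 = 10080.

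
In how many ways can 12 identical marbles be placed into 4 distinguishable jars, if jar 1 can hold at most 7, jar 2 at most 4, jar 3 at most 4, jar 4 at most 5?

By stars and bars, unrestricted non-negative solutions to x_1+…+x_4 = 12 number C(12+3,3) = 455.
Subtract solutions that violate a single cap (substitute x_i' = x_i − (cap_i+1)): x_1 ≥ 8 gives C(7,3) = 35; x_2 ≥ 5 gives C(10,3) = 120; x_3 ≥ 5 gives C(10,3) = 120; x_4 ≥ 6 gives C(9,3) = 84. Together 359.
Add back pairs where two caps are both exceeded: 0 + 0 + 0 + 10 + 4 + 4 = 18.
By inclusion–exclusion the count is 455 − 359 + 18 = 114.

114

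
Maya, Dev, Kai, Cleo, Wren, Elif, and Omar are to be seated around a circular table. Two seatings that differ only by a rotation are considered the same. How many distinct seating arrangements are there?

720

Seat Maya anywhere (absorbing the rotational symmetry), then permute the other 6: (6)! = 720.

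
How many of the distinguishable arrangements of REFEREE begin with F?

15

With the first slot taken by F, it remains to arrange the other 6 letters (REEREE).
Those 6 letters have E appearing 4 times and R appearing twice, giving (6)!/(4!·2!) = 15.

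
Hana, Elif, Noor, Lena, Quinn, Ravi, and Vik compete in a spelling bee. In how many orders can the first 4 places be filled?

There are 7 choices for 1st place, 6 for 2nd, and so on down to 4 for position 4.
That gives 7 × 6 × 5 × 4 = 840.

840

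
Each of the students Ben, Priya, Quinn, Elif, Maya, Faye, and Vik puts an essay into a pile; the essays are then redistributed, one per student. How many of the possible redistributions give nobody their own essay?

This is the derangement count D_7: permutations of 7 items with no fixed point.
By inclusion–exclusion this is Σ_{j=0}^{7} (−1)^j C(7,j)·(7−j)!.
Computing: 5040 − 5040 + 2520 − 840 + 210 − 42 + 7 − 1 = 1854.

1854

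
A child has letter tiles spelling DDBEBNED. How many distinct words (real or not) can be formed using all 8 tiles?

1680

Letter multiplicities in DDBEBNED: B×2, D×3, E×2, N×1.
The number of distinct arrangements is 8!/(3!·2!·2!) = 40320/24 = 1680.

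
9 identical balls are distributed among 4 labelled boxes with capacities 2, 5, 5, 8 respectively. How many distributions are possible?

Ignoring the caps, the number of non-negative solutions to x_1+…+x_4 = 9 is C(12,3) = 220.
Subtract solutions that violate a single cap (substitute x_i' = x_i − (cap_i+1)): x_1 ≥ 3 gives C(9,3) = 84; x_2 ≥ 6 gives C(6,3) = 20; x_3 ≥ 6 gives C(6,3) = 20; x_4 ≥ 9 gives C(3,3) = 1. Together 125.
Add back pairs where two caps are both exceeded: 1 + 1 + 0 + 0 + 0 + 0 = 2.
By inclusion–exclusion the count is 220 − 125 + 2 = 97.

97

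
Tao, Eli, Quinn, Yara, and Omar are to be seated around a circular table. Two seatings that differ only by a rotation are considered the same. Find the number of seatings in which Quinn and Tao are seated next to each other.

Treat {Quinn, Tao} as one unit (2 internal orders) and seat the resulting 4 units around the table: (3)! circular arrangements.
So 2 × (3)! = 2 × 6 = 12.

12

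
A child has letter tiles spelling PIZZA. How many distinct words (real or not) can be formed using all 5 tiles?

60

The 5 letters of PIZZA have repeats: Z appearing twice.
The number of distinct arrangements is 5!/(2!) = 120/2 = 60.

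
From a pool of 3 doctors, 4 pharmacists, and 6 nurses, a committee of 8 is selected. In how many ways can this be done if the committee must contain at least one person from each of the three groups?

1233

Total 8-person selections from all 13: C(13,8) = 1287.
Selections missing a whole group: no doctors → C(10,8) = 45; no pharmacists → C(9,8) = 9; no nurses → C(7,8) = 0.
Add back selections omitting two groups (i.e. drawn from a single group): C(3,8) + C(4,8) + C(6,8) = 0.
By inclusion–exclusion: 1287 − 54 + 0 = 1233.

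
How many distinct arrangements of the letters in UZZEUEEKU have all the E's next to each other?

Treat the 3 copies of E as a single block. The multiset to arrange is then {EEE, K, U, U, U, Z, Z}, 7 items in all.
That gives (7)!/(3!·2!) = 420 arrangements.

420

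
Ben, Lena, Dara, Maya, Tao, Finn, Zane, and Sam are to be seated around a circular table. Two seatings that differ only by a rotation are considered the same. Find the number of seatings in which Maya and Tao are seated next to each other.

1440

Treat {Maya, Tao} as one unit (2 internal orders) and seat the resulting 7 units around the table: (6)! circular arrangements.
So 2 × (6)! = 2 × 720 = 1440.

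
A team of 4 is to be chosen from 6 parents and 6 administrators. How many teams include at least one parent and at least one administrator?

465

With no constraint there are C(12,4) = 495 possible selections.
Subtract selections that omit an entire group: no parents → C(6,4) = 15; no administrators → C(6,4) = 15.
Both groups omitted at once is impossible, so 495 − 30 = 465.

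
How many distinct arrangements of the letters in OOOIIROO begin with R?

With the first slot taken by R, it remains to arrange the other 7 letters (OOOIIOO).
Those 7 letters have I appearing twice and O appearing 5 times, giving (7)!/(5!·2!) = 21.

21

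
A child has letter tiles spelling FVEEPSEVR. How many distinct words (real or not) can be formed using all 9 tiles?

30240

The 9 letters of FVEEPSEVR have repeats: E appearing 3 times and V appearing twice.
The number of distinct arrangements is 9!/(3!·2!) = 362880/12 = 30240.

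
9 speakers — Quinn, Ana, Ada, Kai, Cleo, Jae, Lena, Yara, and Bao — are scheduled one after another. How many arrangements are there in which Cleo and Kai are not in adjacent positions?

282240

Of the 9! = 362880 arrangements, those with Cleo and Kai adjacent number 2 × 8! = 80640 (treat the pair as a block with 2 internal orders).
Complementary counting: 362880 − 80640 = 282240.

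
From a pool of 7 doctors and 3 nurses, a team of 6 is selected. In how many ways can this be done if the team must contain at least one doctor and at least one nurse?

Unrestricted: C(10,6) = 210 ways to pick any 6 of the 10.
Subtract selections that omit an entire group: no doctors → C(3,6) = 0; no nurses → C(7,6) = 7.
Both groups omitted at once is impossible, so 210 − 7 = 203.

203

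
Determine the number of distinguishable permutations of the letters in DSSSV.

DSSSV has 5 letters with S appearing 3 times.
The number of distinct arrangements is 5!/(3!) = 120/6 = 20.

20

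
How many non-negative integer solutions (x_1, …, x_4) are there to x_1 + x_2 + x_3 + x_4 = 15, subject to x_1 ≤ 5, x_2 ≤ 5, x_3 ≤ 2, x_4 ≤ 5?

Ignoring the caps, the number of non-negative solutions to x_1+…+x_4 = 15 is C(18,3) = 816.
Subtract solutions that violate a single cap (substitute x_i' = x_i − (cap_i+1)): x_1 ≥ 6 gives C(12,3) = 220; x_2 ≥ 6 gives C(12,3) = 220; x_3 ≥ 3 gives C(15,3) = 455; x_4 ≥ 6 gives C(12,3) = 220. Together 1115.
Add back pairs where two caps are both exceeded: 20 + 84 + 20 + 84 + 20 + 84 = 312.
Subtract triples: 1 + 0 + 1 + 1 = 3.
By inclusion–exclusion the count is 816 − 1115 + 312 − 3 = 10.

10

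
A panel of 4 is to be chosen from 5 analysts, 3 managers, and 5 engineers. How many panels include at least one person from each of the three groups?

Unrestricted: C(13,4) = 715 ways to pick any 4 of the 13.
Selections missing a whole group: no analysts → C(8,4) = 70; no managers → C(10,4) = 210; no engineers → C(8,4) = 70.
Add back selections omitting two groups (i.e. drawn from a single group): C(5,4) + C(3,4) + C(5,4) = 10.
By inclusion–exclusion: 715 − 350 + 10 = 375.

375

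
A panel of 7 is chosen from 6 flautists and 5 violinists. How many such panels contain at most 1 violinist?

Split by how many violinists are chosen (0 through 1).
Sum: C(5,0)·C(6,7) + C(5,1)·C(6,6) = 0 + 5 = 5.

5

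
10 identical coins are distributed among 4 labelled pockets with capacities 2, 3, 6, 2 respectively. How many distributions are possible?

Ignoring the caps, the number of non-negative solutions to x_1+…+x_4 = 10 is C(13,3) = 286.
Subtract solutions that violate a single cap (substitute x_i' = x_i − (cap_i+1)): x_1 ≥ 3 gives C(10,3) = 120; x_2 ≥ 4 gives C(9,3) = 84; x_3 ≥ 7 gives C(6,3) = 20; x_4 ≥ 3 gives C(10,3) = 120. Together 344.
Add back pairs where two caps are both exceeded: 20 + 1 + 35 + 0 + 20 + 1 = 77.
Subtract triples: 0 + 1 + 0 + 0 = 1.
By inclusion–exclusion the count is 286 − 344 + 77 − 1 = 18.

18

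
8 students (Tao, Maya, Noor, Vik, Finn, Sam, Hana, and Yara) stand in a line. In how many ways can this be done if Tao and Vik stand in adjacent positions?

Treat {Tao, Vik} as a single unit. There are 7 units to order, and the pair itself can be ordered 2 ways.
That gives 2 × 7! = 2 × 5040 = 10080.

10080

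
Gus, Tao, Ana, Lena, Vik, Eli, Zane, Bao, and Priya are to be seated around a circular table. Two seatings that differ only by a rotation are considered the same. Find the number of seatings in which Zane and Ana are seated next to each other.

10080

Treat {Zane, Ana} as one unit (2 internal orders) and seat the resulting 8 units around the table: (7)! circular arrangements.
So 2 × (7)! = 2 × 5040 = 10080.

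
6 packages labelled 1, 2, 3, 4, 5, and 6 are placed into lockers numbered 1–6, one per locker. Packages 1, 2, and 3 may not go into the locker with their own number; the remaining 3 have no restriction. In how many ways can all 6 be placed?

426

Let Aᵢ (for i ∈ {1, 2, 3}) be the placements that put package i in its forbidden locker. Any j of these fix j positions, leaving (6−j)! ways to fill the rest, and there are C(3,j) ways to pick which j.
By inclusion–exclusion, the number of valid placements is Σ_{j=0}^{3} (−1)^j C(3,j)·(6−j)!.
Computing: 720 − 360 + 72 − 6 = 426.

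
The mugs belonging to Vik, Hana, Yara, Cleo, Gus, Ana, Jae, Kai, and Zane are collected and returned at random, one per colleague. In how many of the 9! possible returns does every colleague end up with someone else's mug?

This is the derangement count D_9: permutations of 9 items with no fixed point.
By inclusion–exclusion this is Σ_{j=0}^{9} (−1)^j C(9,j)·(9−j)!.
Computing: 362880 − 362880 + 181440 − 60480 + 15120 − 3024 + 504 − 72 + 9 − 1 = 133496.

133496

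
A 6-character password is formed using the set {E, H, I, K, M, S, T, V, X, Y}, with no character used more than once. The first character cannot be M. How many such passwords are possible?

136080

The first character has 10−1 = 9 choices (anything except M).
The remaining 5 characters are filled from the other 9 symbols without repetition: 9 × 8 × 7 × 6 × 5 = 15120.
Total: 9 × 15120 = 136080.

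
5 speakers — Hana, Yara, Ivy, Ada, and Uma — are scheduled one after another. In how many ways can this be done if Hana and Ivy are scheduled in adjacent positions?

Place the 3 others and the Hana-Ivy pair as 4 objects in a line; the pair has 2 internal arrangements.
That gives 2 × 4! = 2 × 24 = 48.

48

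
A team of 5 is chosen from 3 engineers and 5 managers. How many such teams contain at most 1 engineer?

16

Split by how many engineers are chosen (0 through 1).
Sum: C(3,0)·C(5,5) + C(3,1)·C(5,4) = 1 + 15 = 16.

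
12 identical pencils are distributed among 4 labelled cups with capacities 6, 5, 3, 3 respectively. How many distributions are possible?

Ignoring the caps, the number of non-negative solutions to x_1+…+x_4 = 12 is C(15,3) = 455.
Subtract solutions that violate a single cap (substitute x_i' = x_i − (cap_i+1)): x_1 ≥ 7 gives C(8,3) = 56; x_2 ≥ 6 gives C(9,3) = 84; x_3 ≥ 4 gives C(11,3) = 165; x_4 ≥ 4 gives C(11,3) = 165. Together 470.
Add back pairs where two caps are both exceeded: 0 + 4 + 4 + 10 + 10 + 35 = 63.
By inclusion–exclusion the count is 455 − 470 + 63 = 48.

48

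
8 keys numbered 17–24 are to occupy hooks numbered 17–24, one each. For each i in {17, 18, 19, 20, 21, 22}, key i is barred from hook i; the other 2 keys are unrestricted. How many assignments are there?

Let Aᵢ (for 17 ≤ i ≤ 22) be the placements that put key i in its forbidden hook. Any j of these fix j positions, leaving (8−j)! ways to fill the rest, and there are C(6,j) ways to pick which j.
By inclusion–exclusion, the number of valid placements is Σ_{j=0}^{6} (−1)^j C(6,j)·(8−j)!.
Computing: 40320 − 30240 + 10800 − 2400 + 360 − 36 + 2 = 18806.

18806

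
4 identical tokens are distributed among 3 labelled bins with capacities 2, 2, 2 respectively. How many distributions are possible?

6

Without the upper bounds there are C(6,2) = 15 ways to split 4 among 3 bins.
Subtract solutions that violate a single cap (substitute x_i' = x_i − (cap_i+1)): x_1 ≥ 3 gives C(3,2) = 3; x_2 ≥ 3 gives C(3,2) = 3; x_3 ≥ 3 gives C(3,2) = 3. Together 9.
No two caps can be exceeded simultaneously, so the pair terms are all 0.
By inclusion–exclusion the count is 15 − 9 + 0 = 6.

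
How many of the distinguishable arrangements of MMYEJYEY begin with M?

420

With the first slot taken by M, it remains to arrange the other 7 letters (MYEJYEY).
Those 7 letters have E appearing twice and Y appearing 3 times, giving (7)!/(3!·2!) = 420.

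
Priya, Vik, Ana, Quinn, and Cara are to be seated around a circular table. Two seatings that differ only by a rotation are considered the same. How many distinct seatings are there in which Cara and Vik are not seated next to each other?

12

Without the restriction there are (4)! = 24 seatings.
Those with Cara next to Vik: fuse the pair into one unit and seat 4 units around a circle — 2·(3)! = 12.
Subtracting, 24 − 12 = 12.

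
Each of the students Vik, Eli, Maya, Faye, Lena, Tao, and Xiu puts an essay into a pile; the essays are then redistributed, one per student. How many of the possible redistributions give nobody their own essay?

Let Aᵢ be the assignments in which student i gets their own essay. We want the size of the complement of A₁∪…∪A_7.
By inclusion–exclusion this is Σ_{j=0}^{7} (−1)^j C(7,j)·(7−j)!.
Computing: 5040 − 5040 + 2520 − 840 + 210 − 42 + 7 − 1 = 1854.

1854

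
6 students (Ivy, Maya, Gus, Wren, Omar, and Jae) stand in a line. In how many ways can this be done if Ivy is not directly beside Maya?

480

Of the 6! = 720 arrangements, those with Ivy and Maya adjacent number 2 × 5! = 240 (treat the pair as a block with 2 internal orders).
Complementary counting: 720 − 240 = 480.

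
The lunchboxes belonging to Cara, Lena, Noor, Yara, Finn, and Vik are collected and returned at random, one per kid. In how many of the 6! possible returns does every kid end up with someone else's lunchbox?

Count assignments avoiding every fixed point. For any j of the 6 kids fixed to their own lunchbox, the other 6−j can be arranged in (6−j)! ways.
By inclusion–exclusion this is Σ_{j=0}^{6} (−1)^j C(6,j)·(6−j)!.
Computing: 720 − 720 + 360 − 120 + 30 − 6 + 1 = 265.

265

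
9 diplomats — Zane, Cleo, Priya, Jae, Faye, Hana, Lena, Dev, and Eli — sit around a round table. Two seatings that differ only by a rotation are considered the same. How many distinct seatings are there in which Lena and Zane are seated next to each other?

Glue Lena and Zane into a block (2 internal orders). Seating 8 units around a circle gives (7)! arrangements.
So 2 × (7)! = 2 × 5040 = 10080.

10080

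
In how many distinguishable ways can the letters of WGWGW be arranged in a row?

Letter multiplicities in WGWGW: G×2, W×3.
The number of distinct arrangements is 5!/(3!·2!) = 120/12 = 10.

10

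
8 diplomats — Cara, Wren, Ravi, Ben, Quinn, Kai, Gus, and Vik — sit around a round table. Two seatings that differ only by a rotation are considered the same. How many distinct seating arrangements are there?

Around a circle, 8 distinct people have 8!/8 = (7)! = 5040 rotationally distinct seatings.

5040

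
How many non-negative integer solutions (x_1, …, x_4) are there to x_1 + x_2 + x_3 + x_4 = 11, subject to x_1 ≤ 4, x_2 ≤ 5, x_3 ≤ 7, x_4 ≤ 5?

Without the upper bounds there are C(14,3) = 364 ways to split 11 among 4 variables.
Subtract solutions that violate a single cap (substitute x_i' = x_i − (cap_i+1)): x_1 ≥ 5 gives C(9,3) = 84; x_2 ≥ 6 gives C(8,3) = 56; x_3 ≥ 8 gives C(6,3) = 20; x_4 ≥ 6 gives C(8,3) = 56. Together 216.
Add back pairs where two caps are both exceeded: 1 + 0 + 1 + 0 + 0 + 0 = 2.
By inclusion–exclusion the count is 364 − 216 + 2 = 150.

150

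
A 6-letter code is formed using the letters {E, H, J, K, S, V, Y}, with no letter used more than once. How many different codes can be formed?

5040

Choose and order 6 of the 7 symbols: the first letter has 7 options, the next 6, and so on down to 2.
That product is 7 × 6 × 5 × 4 × 3 × 2 = 5040.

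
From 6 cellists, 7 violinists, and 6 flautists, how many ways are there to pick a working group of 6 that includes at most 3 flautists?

Split by how many flautists are chosen (0 through 3).
Sum: C(6,0)·C(13,6) + C(6,1)·C(13,5) + C(6,2)·C(13,4) + C(6,3)·C(13,3) = 1716 + 7722 + 10725 + 5720 = 25883.

25883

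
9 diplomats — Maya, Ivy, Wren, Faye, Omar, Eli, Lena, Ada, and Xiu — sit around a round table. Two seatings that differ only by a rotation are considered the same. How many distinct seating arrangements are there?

40320

Fix one person's seat to break rotational symmetry; the remaining 8 people can be arranged in (8)! = 40320 ways.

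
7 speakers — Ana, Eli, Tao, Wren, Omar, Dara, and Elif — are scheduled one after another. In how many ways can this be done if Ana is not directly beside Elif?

There are 7! = 5040 arrangements in all. If Ana and Elif are adjacent, merging them into one block gives 2·(6)! = 1440 arrangements.
Complementary counting: 5040 − 1440 = 3600.

3600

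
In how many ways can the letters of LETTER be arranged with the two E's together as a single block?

Treat the 2 copies of E as a single block. The multiset to arrange is then {EE, L, R, T, T}, 5 items in all.
That gives (5)!/(2!) = 60 arrangements.

60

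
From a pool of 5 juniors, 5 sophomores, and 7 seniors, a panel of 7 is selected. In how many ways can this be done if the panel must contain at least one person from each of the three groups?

With no constraint there are C(17,7) = 19448 possible selections.
Subtract selections that omit an entire group: no juniors → C(12,7) = 792; no sophomores → C(12,7) = 792; no seniors → C(10,7) = 120.
Add back selections omitting two groups (i.e. drawn from a single group): C(5,7) + C(5,7) + C(7,7) = 1.
By inclusion–exclusion: 19448 − 1704 + 1 = 17745.

17745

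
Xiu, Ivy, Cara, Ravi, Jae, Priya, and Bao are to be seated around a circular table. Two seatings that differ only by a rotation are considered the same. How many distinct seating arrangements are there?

720

Around a circle, 7 distinct people have 7!/7 = (6)! = 720 rotationally distinct seatings.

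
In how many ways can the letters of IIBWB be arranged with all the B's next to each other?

Treat the 2 copies of B as a single block. The multiset to arrange is then {BB, I, I, W}, 4 items in all.
That gives (4)!/(2!) = 12 arrangements.

12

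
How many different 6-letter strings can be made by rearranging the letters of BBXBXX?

Letter multiplicities in BBXBXX: B×3, X×3.
The number of distinct arrangements is 6!/(3!·3!) = 720/36 = 20.

20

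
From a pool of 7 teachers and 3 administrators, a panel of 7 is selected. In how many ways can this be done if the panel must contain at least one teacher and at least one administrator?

Total 7-person selections from all 10: C(10,7) = 120.
Selections missing a whole group: no teachers → C(3,7) = 0; no administrators → C(7,7) = 1.
Both groups omitted at once is impossible, so 120 − 1 = 119.

119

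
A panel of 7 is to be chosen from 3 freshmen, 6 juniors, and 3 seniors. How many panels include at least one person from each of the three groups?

720

Unrestricted: C(12,7) = 792 ways to pick any 7 of the 12.
Selections missing a whole group: no freshmen → C(9,7) = 36; no juniors → C(6,7) = 0; no seniors → C(9,7) = 36.
Add back selections omitting two groups (i.e. drawn from a single group): C(3,7) + C(6,7) + C(3,7) = 0.
By inclusion–exclusion: 792 − 72 + 0 = 720.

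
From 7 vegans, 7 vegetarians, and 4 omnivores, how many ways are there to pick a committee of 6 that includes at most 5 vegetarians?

18557

Split by how many vegetarians are chosen (0 through 5).
Sum: C(7,0)·C(11,6) + C(7,1)·C(11,5) + C(7,2)·C(11,4) + C(7,3)·C(11,3) + C(7,4)·C(11,2) + C(7,5)·C(11,1) = 462 + 3234 + 6930 + 5775 + 1925 + 231 = 18557.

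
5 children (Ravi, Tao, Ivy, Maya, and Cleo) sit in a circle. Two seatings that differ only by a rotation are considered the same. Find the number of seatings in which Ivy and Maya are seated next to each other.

12

Treat {Ivy, Maya} as one unit (2 internal orders) and seat the resulting 4 units around the table: (3)! circular arrangements.
So 2 × (3)! = 2 × 6 = 12.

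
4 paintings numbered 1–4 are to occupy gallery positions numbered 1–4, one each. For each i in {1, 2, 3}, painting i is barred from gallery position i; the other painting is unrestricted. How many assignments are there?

11

Let Aᵢ (for i ∈ {1, 2, 3}) be the placements that put painting i in its forbidden gallery position. Any j of these fix j positions, leaving (4−j)! ways to fill the rest, and there are C(3,j) ways to pick which j.
By inclusion–exclusion, the number of valid placements is Σ_{j=0}^{3} (−1)^j C(3,j)·(4−j)!.
Computing: 24 − 18 + 6 − 1 = 11.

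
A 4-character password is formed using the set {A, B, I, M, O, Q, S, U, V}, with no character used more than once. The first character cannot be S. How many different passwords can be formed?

2688

The first character has 9−1 = 8 choices (anything except S).
The remaining 3 characters are filled from the other 8 symbols without repetition: 8 × 7 × 6 = 336.
Total: 8 × 336 = 2688.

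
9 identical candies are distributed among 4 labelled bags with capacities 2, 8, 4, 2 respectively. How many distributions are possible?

Ignoring the caps, the number of non-negative solutions to x_1+…+x_4 = 9 is C(12,3) = 220.
Subtract solutions that violate a single cap (substitute x_i' = x_i − (cap_i+1)): x_1 ≥ 3 gives C(9,3) = 84; x_2 ≥ 9 gives C(3,3) = 1; x_3 ≥ 5 gives C(7,3) = 35; x_4 ≥ 3 gives C(9,3) = 84. Together 204.
Add back pairs where two caps are both exceeded: 0 + 4 + 20 + 0 + 0 + 4 = 28.
By inclusion–exclusion the count is 220 − 204 + 28 = 44.

44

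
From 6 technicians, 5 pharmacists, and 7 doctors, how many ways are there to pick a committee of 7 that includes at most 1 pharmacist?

Split by how many pharmacists are chosen (0 through 1).
Sum: C(5,0)·C(13,7) + C(5,1)·C(13,6) = 1716 + 8580 = 10296.

10296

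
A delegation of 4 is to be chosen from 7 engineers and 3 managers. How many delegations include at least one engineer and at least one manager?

Total 4-person selections from all 10: C(10,4) = 210.
Selections missing a whole group: no engineers → C(3,4) = 0; no managers → C(7,4) = 35.
Both groups omitted at once is impossible, so 210 − 35 = 175.

175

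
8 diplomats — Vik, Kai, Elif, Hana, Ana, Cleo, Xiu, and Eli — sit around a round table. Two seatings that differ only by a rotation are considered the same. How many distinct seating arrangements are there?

Seat Vik anywhere (absorbing the rotational symmetry), then permute the other 7: (7)! = 5040.

5040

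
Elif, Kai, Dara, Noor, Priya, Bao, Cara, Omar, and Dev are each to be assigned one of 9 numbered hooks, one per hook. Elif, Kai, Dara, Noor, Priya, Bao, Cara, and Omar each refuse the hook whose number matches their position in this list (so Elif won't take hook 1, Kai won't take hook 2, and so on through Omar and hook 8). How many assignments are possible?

148329

Let Aᵢ (for 1 ≤ i ≤ 8) be the placements that put person i in their forbidden hook. Any j of these fix j positions, leaving (9−j)! ways to fill the rest, and there are C(8,j) ways to pick which j.
By inclusion–exclusion, the number of valid placements is Σ_{j=0}^{8} (−1)^j C(8,j)·(9−j)!.
Computing: 362880 − 322560 + 141120 − 40320 + 8400 − 1344 + 168 − 16 + 1 = 148329.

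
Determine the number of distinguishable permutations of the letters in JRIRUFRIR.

7560

JRIRUFRIR has 9 letters with I appearing twice and R appearing 4 times.
The number of distinct arrangements is 9!/(4!·2!) = 362880/48 = 7560.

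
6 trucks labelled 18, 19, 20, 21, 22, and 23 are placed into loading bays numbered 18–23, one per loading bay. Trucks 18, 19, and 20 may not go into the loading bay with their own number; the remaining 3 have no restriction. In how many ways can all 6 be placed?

426

Let Aᵢ (for i ∈ {18, 19, 20}) be the placements that put truck i in its forbidden loading bay. Any j of these fix j positions, leaving (6−j)! ways to fill the rest, and there are C(3,j) ways to pick which j.
By inclusion–exclusion, the number of valid placements is Σ_{j=0}^{3} (−1)^j C(3,j)·(6−j)!.
Computing: 720 − 360 + 72 − 6 = 426.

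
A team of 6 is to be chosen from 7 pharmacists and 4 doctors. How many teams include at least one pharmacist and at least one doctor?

Unrestricted: C(11,6) = 462 ways to pick any 6 of the 11.
Subtract selections that omit an entire group: no pharmacists → C(4,6) = 0; no doctors → C(7,6) = 7.
Both groups omitted at once is impossible, so 462 − 7 = 455.

455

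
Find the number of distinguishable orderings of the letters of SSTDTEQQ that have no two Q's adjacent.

There are 8!/(2!·2!·2!) = 5040 arrangements of SSTDTEQQ in total.
If the two Q's are adjacent, glue them into one block, leaving 7 items to arrange: (7)!/(2!·2!) = 1260 ways.
Hence 5040 − 1260 = 3780.

3780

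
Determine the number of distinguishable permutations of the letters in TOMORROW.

3360

Letter multiplicities in TOMORROW: M×1, O×3, R×2, T×1, W×1.
Dividing 8! = 40320 by 3!·2! = 12 for the repeated letters gives 3360.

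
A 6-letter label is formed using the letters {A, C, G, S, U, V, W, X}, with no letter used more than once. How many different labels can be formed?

20160

With no repetition, fill the 6 letters in order: 8 choices, then 7, down to 3.
That product is 8 × 7 × 6 × 5 × 4 × 3 = 20160.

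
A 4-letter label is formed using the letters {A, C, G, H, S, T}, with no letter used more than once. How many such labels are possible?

360

With no repetition, fill the 4 letters in order: 6 choices, then 5, down to 3.
6 × 5 × 4 × 3 = 360.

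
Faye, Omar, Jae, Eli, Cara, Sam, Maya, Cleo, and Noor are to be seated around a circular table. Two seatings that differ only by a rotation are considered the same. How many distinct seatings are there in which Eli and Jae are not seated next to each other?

Without the restriction there are (8)! = 40320 seatings.
Seatings with Eli beside Jae: treat them as a block with 2 internal orders, giving 2 × (7)! = 10080.
Subtracting, 40320 − 10080 = 30240.

30240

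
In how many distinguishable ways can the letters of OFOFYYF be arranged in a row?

210

OFOFYYF has 7 letters with F appearing 3 times, O appearing twice, and Y appearing twice.
The number of distinct arrangements is 7!/(3!·2!·2!) = 5040/24 = 210.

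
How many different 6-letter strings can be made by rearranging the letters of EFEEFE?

15

The 6 letters of EFEEFE have repeats: E appearing 4 times and F appearing twice.
The number of distinct arrangements is 6!/(4!·2!) = 720/48 = 15.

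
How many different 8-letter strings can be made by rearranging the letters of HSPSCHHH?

The 8 letters of HSPSCHHH have repeats: H appearing 4 times and S appearing twice.
The number of distinct arrangements is 8!/(4!·2!) = 40320/48 = 840.

840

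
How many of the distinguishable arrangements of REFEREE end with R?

With the last slot taken by R, it remains to arrange the other 6 letters (EFEREE).
Those 6 letters have E appearing 4 times, giving (6)!/(4!) = 30.

30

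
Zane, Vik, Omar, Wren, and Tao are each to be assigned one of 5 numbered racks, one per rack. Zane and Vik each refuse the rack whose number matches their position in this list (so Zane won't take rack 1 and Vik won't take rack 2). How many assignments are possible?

78

Let Aᵢ (for i ∈ {1, 2}) be the placements that put person i in their forbidden rack. Any j of these fix j positions, leaving (5−j)! ways to fill the rest, and there are C(2,j) ways to pick which j.
By inclusion–exclusion, the number of valid placements is Σ_{j=0}^{2} (−1)^j C(2,j)·(5−j)!.
Computing: 120 − 48 + 6 = 78.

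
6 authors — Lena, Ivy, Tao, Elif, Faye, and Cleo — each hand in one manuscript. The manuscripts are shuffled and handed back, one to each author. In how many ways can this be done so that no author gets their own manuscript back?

265

This is the derangement count D_6: permutations of 6 items with no fixed point.
By inclusion–exclusion this is Σ_{j=0}^{6} (−1)^j C(6,j)·(6−j)!.
Computing: 720 − 720 + 360 − 120 + 30 − 6 + 1 = 265.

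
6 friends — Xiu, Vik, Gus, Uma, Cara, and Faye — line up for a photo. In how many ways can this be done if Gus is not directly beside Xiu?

There are 6! = 720 arrangements in all. If Gus and Xiu are adjacent, merging them into one block gives 2·(5)! = 240 arrangements.
So 720 − 240 = 480 arrangements keep them apart.

480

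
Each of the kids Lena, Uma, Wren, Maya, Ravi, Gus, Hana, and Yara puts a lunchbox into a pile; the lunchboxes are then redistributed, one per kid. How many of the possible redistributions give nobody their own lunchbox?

This is the derangement count D_8: permutations of 8 items with no fixed point.
By inclusion–exclusion this is Σ_{j=0}^{8} (−1)^j C(8,j)·(8−j)!.
Computing: 40320 − 40320 + 20160 − 6720 + 1680 − 336 + 56 − 8 + 1 = 14833.

14833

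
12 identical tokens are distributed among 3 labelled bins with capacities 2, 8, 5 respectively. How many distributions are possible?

Without the upper bounds there are C(14,2) = 91 ways to split 12 among 3 bins.
Subtract solutions that violate a single cap (substitute x_i' = x_i − (cap_i+1)): x_1 ≥ 3 gives C(11,2) = 55; x_2 ≥ 9 gives C(5,2) = 10; x_3 ≥ 6 gives C(8,2) = 28. Together 93.
Add back pairs where two caps are both exceeded: 1 + 10 + 0 = 11.
By inclusion–exclusion the count is 91 − 93 + 11 = 9.

9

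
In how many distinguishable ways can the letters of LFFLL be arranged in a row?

10

Letter multiplicities in LFFLL: F×2, L×3.
So there are 5! / (3!·2!) = 10 distinguishable arrangements.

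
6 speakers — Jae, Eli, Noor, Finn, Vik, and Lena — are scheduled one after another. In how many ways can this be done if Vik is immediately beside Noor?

240

Treat {Vik, Noor} as a single unit. There are 5 units to order, and the pair itself can be ordered 2 ways.
So the count is 2·(5)! = 240.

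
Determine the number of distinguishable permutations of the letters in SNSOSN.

Letter multiplicities in SNSOSN: N×2, O×1, S×3.
The number of distinct arrangements is 6!/(3!·2!) = 720/12 = 60.

60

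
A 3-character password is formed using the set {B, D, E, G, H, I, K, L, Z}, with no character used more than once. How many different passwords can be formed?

504

Choose and order 3 of the 9 symbols: the first character has 9 options, the next 8, then 7.
9 × 8 × 7 = 504.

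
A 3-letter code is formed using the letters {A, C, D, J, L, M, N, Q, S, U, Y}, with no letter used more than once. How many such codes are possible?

With no repetition, fill the 3 letters in order: 11 choices, then 10, down to 9.
11 × 10 × 9 = 990.

990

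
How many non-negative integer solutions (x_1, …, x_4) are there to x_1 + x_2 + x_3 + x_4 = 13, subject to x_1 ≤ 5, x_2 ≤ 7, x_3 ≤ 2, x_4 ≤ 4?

Ignoring the caps, the number of non-negative solutions to x_1+…+x_4 = 13 is C(16,3) = 560.
Subtract solutions that violate a single cap (substitute x_i' = x_i − (cap_i+1)): x_1 ≥ 6 gives C(10,3) = 120; x_2 ≥ 8 gives C(8,3) = 56; x_3 ≥ 3 gives C(13,3) = 286; x_4 ≥ 5 gives C(11,3) = 165. Together 627.
Add back pairs where two caps are both exceeded: 0 + 35 + 10 + 10 + 1 + 56 = 112.
By inclusion–exclusion the count is 560 − 627 + 112 = 45.

45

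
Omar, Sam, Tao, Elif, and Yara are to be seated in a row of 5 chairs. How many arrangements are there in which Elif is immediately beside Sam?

48

Treat {Elif, Sam} as a single unit. There are 4 units to order, and the pair itself can be ordered 2 ways.
So the count is 2·(4)! = 48.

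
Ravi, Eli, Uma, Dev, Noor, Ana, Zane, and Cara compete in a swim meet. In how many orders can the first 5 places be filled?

This is an ordered selection of 5 from 8: P(8,5).
That gives 8 × 7 × 6 × 5 × 4 = 6720.

6720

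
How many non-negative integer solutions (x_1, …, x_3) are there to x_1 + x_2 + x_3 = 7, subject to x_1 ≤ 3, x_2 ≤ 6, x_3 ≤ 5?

Without the upper bounds there are C(9,2) = 36 ways to split 7 among 3 variables.
Subtract solutions that violate a single cap (substitute x_i' = x_i − (cap_i+1)): x_1 ≥ 4 gives C(5,2) = 10; x_2 ≥ 7 gives C(2,2) = 1; x_3 ≥ 6 gives C(3,2) = 3. Together 14.
No two caps can be exceeded simultaneously, so the pair terms are all 0.
By inclusion–exclusion the count is 36 − 14 + 0 = 22.

22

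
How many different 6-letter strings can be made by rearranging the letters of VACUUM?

360

VACUUM has 6 letters with U appearing twice.
So there are 6! / (2!) = 360 distinguishable arrangements.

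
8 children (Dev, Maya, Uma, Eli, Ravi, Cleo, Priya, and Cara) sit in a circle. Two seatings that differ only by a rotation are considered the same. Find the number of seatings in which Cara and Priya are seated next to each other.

1440

Treat {Cara, Priya} as one unit (2 internal orders) and seat the resulting 7 units around the table: (6)! circular arrangements.
So 2 × (6)! = 2 × 720 = 1440.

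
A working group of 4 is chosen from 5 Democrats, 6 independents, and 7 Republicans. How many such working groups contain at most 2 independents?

2805

Split by how many independents are chosen (0 through 2).
Sum: C(6,0)·C(12,4) + C(6,1)·C(12,3) + C(6,2)·C(12,2) = 495 + 1320 + 990 = 2805.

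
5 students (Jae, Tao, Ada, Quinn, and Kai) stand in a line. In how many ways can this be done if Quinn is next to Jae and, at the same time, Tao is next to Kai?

24

Treat {Quinn,Jae} as one block (2 orders) and {Tao,Kai} as another (2 orders).
That leaves 3 units to arrange: 2 × 2 × 3! = 4 × 6 = 24.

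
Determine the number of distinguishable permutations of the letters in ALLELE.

ALLELE has 6 letters with E appearing twice and L appearing 3 times.
Dividing 6! = 720 by 3!·2! = 12 for the repeated letters gives 60.

60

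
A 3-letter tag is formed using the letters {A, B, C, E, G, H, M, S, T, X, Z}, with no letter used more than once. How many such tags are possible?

990

With no repetition, fill the 3 letters in order: 11 choices, then 10, down to 9.
That product is 11 × 10 × 9 = 990.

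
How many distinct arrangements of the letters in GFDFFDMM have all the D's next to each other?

Treat the 2 copies of D as a single block. The multiset to arrange is then {DD, F, F, F, G, M, M}, 7 items in all.
That gives (7)!/(3!·2!) = 420 arrangements.

420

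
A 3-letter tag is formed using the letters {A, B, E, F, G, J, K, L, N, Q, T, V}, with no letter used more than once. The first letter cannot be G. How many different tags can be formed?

1210

The first letter has 12−1 = 11 choices (anything except G).
The remaining 2 letters are filled from the other 11 symbols without repetition: 11 × 10 = 110.
Total: 11 × 110 = 1210.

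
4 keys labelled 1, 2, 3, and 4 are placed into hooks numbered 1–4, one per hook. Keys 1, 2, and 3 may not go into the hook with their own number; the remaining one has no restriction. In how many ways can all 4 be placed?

Let Aᵢ (for i ∈ {1, 2, 3}) be the placements that put key i in its forbidden hook. Any j of these fix j positions, leaving (4−j)! ways to fill the rest, and there are C(3,j) ways to pick which j.
By inclusion–exclusion, the number of valid placements is Σ_{j=0}^{3} (−1)^j C(3,j)·(4−j)!.
Computing: 24 − 18 + 6 − 1 = 11.

11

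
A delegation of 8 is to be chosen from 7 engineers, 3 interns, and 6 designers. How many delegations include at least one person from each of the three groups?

11529

Unrestricted: C(16,8) = 12870 ways to pick any 8 of the 16.
Subtract selections that omit an entire group: no engineers → C(9,8) = 9; no interns → C(13,8) = 1287; no designers → C(10,8) = 45.
Add back selections omitting two groups (i.e. drawn from a single group): C(7,8) + C(3,8) + C(6,8) = 0.
By inclusion–exclusion: 12870 − 1341 + 0 = 11529.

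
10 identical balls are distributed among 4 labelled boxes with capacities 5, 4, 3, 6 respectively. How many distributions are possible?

96

By stars and bars, unrestricted non-negative solutions to x_1+…+x_4 = 10 number C(10+3,3) = 286.
Subtract solutions that violate a single cap (substitute x_i' = x_i − (cap_i+1)): x_1 ≥ 6 gives C(7,3) = 35; x_2 ≥ 5 gives C(8,3) = 56; x_3 ≥ 4 gives C(9,3) = 84; x_4 ≥ 7 gives C(6,3) = 20. Together 195.
Add back pairs where two caps are both exceeded: 0 + 1 + 0 + 4 + 0 + 0 = 5.
By inclusion–exclusion the count is 286 − 195 + 5 = 96.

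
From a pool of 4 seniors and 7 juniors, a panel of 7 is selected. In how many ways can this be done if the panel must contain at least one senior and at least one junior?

Total 7-person selections from all 11: C(11,7) = 330.
Selections missing a whole group: no seniors → C(7,7) = 1; no juniors → C(4,7) = 0.
Both groups omitted at once is impossible, so 330 − 1 = 329.

329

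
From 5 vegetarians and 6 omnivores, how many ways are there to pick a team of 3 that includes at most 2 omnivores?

Split by how many omnivores are chosen (0 through 2).
Sum: C(6,0)·C(5,3) + C(6,1)·C(5,2) + C(6,2)·C(5,1) = 10 + 60 + 75 = 145.

145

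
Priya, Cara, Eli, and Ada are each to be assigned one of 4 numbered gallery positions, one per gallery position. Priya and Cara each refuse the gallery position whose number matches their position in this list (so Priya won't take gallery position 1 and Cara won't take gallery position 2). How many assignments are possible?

Let Aᵢ (for i ∈ {1, 2}) be the placements that put person i in their forbidden gallery position. Any j of these fix j positions, leaving (4−j)! ways to fill the rest, and there are C(2,j) ways to pick which j.
By inclusion–exclusion, the number of valid placements is Σ_{j=0}^{2} (−1)^j C(2,j)·(4−j)!.
Computing: 24 − 12 + 2 = 14.

14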